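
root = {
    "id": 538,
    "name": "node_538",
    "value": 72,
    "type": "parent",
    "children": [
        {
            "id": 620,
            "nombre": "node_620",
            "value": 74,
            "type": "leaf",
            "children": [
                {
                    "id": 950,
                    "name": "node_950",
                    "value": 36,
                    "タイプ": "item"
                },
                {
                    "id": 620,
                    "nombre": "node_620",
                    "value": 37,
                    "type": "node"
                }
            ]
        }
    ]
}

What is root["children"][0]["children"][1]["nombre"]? "node_620"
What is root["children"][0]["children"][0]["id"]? 950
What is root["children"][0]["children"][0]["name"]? "node_950"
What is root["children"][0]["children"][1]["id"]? 620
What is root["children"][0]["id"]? 620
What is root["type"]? "parent"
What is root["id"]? 538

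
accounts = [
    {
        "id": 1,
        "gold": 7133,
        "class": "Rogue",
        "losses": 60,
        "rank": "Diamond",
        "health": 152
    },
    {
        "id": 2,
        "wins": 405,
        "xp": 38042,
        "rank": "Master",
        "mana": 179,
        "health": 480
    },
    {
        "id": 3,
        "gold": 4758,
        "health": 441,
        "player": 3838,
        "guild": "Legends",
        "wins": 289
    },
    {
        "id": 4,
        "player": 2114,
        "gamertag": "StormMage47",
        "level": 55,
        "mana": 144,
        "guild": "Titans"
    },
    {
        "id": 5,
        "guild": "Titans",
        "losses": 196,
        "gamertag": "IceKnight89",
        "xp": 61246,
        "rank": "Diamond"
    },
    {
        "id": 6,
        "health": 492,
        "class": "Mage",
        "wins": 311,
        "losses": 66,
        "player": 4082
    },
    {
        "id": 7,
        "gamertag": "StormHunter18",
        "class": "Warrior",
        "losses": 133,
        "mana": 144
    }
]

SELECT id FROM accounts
[1, 2, 3, 4, 5, 6, 7]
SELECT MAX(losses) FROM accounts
196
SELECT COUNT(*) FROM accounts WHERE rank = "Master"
1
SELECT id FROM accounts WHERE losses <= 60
[1]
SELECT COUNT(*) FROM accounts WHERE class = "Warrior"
1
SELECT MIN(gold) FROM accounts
4758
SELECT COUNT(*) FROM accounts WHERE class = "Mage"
1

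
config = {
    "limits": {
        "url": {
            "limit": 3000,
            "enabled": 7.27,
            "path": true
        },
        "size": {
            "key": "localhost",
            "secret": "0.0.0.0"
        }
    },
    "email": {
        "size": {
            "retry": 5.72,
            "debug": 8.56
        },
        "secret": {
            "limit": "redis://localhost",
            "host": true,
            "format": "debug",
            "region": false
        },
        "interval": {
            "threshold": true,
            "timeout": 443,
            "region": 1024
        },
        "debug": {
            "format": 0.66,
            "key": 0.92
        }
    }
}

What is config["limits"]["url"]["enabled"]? 7.27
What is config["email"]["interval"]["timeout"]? 443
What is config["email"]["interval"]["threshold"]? True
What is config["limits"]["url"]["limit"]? 3000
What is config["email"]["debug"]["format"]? 0.66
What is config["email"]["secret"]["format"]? "debug"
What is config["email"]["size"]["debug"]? 8.56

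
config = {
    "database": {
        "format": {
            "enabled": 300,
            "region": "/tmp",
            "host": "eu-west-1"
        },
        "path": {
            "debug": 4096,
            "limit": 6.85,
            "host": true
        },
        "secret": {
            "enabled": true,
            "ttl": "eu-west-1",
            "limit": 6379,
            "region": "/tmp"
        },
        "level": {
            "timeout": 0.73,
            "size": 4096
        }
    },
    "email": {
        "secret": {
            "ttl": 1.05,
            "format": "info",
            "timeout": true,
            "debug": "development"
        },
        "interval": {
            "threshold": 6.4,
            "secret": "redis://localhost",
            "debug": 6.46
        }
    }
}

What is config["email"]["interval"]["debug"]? 6.46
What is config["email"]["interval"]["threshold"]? 6.4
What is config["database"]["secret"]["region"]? "/tmp"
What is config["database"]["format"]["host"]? "eu-west-1"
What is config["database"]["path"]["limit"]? 6.85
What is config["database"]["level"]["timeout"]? 0.73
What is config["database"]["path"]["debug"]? 4096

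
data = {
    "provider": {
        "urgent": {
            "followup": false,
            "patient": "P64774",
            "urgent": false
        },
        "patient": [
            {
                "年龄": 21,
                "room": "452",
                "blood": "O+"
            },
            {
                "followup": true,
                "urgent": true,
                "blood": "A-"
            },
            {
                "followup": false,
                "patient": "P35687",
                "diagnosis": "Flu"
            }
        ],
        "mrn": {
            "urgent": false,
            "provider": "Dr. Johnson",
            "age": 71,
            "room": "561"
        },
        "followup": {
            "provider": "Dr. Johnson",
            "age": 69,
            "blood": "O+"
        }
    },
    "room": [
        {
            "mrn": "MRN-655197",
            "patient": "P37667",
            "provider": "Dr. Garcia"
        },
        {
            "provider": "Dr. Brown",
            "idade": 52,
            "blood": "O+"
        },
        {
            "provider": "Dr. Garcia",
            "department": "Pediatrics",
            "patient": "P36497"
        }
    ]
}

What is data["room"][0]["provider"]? "Dr. Garcia"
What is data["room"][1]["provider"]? "Dr. Brown"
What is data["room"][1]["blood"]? "O+"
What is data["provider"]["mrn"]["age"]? 71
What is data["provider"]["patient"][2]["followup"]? False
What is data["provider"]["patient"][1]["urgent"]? True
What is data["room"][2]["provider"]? "Dr. Garcia"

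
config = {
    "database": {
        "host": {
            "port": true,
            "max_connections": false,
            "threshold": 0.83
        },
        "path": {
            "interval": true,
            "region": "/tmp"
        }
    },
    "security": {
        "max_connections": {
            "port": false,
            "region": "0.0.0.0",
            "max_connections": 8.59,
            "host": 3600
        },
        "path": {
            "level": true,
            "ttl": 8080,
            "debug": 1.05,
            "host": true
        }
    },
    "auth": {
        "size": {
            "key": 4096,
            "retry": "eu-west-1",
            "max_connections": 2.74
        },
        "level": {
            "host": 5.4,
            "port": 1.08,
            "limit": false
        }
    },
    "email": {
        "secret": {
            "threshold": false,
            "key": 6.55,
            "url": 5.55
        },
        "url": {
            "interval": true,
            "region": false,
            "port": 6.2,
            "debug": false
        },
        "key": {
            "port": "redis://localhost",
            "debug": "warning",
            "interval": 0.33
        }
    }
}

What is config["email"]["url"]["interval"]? True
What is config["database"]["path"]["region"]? "/tmp"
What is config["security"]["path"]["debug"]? 1.05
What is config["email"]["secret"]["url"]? 5.55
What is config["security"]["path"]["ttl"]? 8080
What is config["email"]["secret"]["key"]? 6.55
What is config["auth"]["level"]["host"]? 5.4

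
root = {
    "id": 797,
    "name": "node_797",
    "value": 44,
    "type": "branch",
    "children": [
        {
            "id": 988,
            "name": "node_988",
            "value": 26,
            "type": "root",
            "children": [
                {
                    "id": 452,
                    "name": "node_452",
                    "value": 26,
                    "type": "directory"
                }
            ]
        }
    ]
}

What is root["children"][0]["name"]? "node_988"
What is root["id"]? 797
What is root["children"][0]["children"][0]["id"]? 452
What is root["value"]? 44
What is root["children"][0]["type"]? "root"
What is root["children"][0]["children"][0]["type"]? "directory"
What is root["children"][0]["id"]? 988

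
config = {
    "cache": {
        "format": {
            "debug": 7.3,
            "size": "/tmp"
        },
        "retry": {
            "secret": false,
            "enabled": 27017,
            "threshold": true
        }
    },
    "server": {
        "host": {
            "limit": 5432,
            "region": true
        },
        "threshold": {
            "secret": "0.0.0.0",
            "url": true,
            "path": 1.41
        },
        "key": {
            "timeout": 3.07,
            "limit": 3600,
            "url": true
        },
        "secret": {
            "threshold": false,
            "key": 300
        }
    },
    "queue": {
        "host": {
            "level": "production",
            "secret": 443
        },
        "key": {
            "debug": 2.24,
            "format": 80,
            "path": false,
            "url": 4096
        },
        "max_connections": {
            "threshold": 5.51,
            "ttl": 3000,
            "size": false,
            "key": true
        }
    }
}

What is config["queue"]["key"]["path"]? False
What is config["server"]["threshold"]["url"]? True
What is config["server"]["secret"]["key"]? 300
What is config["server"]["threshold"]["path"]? 1.41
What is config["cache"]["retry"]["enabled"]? 27017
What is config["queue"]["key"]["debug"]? 2.24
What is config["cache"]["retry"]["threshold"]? True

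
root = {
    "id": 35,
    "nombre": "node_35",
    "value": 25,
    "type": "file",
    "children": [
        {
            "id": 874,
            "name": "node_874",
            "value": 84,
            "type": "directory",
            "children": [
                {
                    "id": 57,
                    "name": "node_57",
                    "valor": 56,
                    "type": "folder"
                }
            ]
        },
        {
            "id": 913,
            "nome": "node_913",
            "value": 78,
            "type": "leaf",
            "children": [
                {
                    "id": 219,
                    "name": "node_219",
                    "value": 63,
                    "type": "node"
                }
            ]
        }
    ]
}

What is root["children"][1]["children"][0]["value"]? 63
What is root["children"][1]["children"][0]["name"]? "node_219"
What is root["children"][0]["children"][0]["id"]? 57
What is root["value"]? 25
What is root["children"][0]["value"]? 84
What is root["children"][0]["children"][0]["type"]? "folder"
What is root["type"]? "file"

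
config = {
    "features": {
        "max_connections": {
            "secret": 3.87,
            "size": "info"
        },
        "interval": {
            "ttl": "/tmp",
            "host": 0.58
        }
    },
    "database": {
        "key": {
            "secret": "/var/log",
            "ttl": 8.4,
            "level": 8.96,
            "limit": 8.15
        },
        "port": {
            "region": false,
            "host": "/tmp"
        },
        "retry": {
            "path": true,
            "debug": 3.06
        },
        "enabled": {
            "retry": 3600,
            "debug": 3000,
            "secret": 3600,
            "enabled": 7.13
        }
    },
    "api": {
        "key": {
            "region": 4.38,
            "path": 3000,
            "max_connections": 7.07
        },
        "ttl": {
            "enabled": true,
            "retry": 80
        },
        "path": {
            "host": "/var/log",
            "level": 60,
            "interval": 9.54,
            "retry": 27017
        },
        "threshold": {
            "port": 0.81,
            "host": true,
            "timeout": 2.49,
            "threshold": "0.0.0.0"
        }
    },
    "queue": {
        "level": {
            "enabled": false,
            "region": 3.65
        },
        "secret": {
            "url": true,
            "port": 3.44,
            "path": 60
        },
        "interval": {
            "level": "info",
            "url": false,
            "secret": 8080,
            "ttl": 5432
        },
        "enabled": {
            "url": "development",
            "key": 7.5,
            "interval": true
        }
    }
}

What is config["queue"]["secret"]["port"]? 3.44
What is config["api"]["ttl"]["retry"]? 80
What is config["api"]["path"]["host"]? "/var/log"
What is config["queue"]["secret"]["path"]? 60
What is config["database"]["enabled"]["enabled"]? 7.13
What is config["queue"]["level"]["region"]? 3.65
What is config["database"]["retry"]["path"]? True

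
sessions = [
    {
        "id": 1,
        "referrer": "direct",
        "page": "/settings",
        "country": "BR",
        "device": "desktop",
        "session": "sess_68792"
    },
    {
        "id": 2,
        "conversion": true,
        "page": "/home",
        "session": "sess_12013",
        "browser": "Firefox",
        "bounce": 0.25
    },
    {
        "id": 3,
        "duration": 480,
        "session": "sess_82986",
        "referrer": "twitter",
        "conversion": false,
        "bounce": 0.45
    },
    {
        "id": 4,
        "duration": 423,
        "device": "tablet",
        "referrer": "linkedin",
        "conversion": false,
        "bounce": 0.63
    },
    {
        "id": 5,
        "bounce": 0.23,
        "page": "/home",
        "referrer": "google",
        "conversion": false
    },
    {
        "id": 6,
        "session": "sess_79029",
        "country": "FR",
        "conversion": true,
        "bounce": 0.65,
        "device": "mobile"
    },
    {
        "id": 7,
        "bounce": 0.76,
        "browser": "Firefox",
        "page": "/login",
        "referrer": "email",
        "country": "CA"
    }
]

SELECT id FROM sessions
[1, 2, 3, 4, 5, 6, 7]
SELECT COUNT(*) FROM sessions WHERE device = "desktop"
1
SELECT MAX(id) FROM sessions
7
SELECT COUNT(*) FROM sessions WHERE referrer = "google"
1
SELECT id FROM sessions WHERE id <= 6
[1, 2, 3, 4, 5, 6]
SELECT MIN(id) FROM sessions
1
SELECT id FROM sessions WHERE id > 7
[]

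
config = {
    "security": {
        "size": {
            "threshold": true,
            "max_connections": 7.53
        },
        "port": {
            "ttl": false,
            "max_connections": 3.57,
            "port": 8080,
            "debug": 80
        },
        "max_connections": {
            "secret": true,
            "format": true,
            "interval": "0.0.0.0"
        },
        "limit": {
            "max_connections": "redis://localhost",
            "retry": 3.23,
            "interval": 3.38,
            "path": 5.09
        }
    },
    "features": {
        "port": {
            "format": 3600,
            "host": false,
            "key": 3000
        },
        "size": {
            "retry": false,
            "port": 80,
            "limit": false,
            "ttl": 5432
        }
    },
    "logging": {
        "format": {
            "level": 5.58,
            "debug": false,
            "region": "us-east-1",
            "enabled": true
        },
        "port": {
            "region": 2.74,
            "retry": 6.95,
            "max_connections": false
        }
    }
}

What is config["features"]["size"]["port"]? 80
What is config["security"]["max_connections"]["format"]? True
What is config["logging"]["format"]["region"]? "us-east-1"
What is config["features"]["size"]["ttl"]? 5432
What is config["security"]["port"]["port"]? 8080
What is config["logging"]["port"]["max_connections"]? False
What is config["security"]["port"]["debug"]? 80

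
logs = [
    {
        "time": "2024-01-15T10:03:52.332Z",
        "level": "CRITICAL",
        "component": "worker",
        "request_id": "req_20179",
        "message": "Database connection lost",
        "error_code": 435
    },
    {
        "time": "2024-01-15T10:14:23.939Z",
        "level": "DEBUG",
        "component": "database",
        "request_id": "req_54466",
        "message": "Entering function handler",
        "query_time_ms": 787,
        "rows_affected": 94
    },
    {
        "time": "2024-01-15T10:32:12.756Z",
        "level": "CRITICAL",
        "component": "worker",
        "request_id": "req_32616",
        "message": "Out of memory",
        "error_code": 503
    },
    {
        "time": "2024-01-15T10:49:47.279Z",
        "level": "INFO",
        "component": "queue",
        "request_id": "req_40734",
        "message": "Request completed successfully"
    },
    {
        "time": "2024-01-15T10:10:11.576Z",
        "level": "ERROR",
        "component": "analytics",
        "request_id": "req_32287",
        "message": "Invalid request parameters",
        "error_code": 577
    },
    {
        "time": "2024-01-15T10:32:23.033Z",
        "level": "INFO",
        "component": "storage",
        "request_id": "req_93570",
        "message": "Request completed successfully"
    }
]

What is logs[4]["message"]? "Invalid request parameters"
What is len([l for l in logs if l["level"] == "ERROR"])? 1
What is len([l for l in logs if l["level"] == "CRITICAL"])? 2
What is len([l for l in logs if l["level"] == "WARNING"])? 0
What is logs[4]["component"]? "analytics"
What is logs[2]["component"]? "worker"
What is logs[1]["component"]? "database"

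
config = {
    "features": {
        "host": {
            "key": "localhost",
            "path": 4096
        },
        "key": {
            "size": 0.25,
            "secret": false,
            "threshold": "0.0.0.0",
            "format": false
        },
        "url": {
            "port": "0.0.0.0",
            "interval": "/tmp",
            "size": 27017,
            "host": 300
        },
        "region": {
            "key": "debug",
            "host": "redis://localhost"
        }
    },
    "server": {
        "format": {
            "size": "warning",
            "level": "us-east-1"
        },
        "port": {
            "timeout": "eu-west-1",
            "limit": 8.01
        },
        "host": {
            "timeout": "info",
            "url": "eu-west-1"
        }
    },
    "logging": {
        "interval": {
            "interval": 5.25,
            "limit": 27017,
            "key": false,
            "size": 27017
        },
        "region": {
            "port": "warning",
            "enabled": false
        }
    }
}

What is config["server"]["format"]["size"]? "warning"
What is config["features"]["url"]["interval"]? "/tmp"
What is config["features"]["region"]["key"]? "debug"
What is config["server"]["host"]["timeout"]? "info"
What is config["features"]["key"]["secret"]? False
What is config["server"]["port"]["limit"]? 8.01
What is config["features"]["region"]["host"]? "redis://localhost"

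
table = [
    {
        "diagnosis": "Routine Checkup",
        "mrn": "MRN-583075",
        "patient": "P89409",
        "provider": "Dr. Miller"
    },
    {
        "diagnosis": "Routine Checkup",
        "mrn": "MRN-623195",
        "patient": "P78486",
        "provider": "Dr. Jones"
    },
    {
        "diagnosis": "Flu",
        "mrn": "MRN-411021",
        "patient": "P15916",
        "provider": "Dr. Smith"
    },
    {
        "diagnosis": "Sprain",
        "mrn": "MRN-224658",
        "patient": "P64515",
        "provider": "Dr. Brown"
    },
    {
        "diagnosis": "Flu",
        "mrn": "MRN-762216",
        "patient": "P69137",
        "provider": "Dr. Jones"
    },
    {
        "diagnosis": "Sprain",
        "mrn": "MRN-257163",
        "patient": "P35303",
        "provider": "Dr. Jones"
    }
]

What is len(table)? 6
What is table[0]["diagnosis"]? "Routine Checkup"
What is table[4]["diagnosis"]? "Flu"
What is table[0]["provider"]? "Dr. Miller"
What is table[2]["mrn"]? "MRN-411021"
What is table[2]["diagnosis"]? "Flu"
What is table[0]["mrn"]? "MRN-583075"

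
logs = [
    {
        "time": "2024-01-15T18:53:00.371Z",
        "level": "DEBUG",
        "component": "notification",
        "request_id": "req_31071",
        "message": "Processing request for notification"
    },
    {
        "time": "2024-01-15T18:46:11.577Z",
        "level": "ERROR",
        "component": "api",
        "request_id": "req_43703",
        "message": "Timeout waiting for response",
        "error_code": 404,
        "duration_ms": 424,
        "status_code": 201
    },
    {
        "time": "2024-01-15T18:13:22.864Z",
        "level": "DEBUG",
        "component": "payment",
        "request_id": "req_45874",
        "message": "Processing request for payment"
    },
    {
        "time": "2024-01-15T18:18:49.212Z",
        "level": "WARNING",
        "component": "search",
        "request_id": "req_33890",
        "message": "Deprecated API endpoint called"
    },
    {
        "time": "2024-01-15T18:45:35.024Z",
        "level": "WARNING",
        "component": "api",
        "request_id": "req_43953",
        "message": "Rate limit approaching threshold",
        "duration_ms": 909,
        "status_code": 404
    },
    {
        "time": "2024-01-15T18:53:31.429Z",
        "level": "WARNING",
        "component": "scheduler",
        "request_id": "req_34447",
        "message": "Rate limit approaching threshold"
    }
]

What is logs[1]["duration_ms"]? 424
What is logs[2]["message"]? "Processing request for payment"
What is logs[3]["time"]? "2024-01-15T18:18:49.212Z"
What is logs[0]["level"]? "DEBUG"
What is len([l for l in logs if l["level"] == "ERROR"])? 1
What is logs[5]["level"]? "WARNING"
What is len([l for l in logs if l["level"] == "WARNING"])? 3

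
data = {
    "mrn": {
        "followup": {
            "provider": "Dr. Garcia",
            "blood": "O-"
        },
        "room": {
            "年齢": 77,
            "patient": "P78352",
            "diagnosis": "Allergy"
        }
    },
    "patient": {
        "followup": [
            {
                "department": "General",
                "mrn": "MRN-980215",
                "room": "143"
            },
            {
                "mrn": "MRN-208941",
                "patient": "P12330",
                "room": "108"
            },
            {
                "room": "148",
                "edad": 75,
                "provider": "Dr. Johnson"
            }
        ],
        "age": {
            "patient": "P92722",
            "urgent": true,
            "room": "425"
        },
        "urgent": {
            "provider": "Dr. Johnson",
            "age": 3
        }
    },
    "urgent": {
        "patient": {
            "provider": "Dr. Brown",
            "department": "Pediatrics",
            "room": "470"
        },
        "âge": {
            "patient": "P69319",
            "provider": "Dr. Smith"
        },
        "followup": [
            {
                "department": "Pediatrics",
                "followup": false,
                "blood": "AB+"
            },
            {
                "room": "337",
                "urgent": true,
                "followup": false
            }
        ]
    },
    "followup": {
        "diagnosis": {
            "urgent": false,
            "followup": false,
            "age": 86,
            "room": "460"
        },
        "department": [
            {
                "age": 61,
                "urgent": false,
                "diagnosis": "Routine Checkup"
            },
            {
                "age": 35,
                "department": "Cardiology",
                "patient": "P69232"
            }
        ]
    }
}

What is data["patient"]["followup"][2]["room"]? "148"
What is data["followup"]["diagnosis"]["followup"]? False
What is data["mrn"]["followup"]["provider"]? "Dr. Garcia"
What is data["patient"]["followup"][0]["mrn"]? "MRN-980215"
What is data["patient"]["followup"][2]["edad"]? 75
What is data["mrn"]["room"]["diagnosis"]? "Allergy"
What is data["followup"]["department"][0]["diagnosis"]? "Routine Checkup"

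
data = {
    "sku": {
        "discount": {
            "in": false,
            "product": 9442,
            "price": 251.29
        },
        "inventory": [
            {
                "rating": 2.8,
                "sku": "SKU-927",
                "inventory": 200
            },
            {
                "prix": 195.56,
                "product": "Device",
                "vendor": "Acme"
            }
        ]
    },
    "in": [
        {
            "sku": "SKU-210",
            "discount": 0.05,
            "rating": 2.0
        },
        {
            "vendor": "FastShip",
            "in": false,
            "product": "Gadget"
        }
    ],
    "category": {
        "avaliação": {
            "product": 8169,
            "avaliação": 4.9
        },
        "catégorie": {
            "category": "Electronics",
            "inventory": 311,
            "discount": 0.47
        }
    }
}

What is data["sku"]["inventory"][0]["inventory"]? 200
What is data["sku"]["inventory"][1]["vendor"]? "Acme"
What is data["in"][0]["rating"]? 2.0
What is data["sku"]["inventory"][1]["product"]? "Device"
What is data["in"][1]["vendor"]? "FastShip"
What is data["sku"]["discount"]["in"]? False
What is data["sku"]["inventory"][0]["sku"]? "SKU-927"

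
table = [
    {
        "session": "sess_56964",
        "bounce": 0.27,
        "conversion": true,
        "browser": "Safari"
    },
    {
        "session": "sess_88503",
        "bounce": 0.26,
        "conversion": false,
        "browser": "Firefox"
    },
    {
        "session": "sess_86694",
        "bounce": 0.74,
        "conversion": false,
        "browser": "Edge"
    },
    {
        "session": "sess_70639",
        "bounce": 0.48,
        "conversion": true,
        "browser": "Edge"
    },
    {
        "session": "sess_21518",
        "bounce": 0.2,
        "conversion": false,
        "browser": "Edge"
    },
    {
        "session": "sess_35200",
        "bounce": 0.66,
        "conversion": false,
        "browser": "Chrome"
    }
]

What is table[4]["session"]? "sess_21518"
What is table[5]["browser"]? "Chrome"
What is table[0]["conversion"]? True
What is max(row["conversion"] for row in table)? True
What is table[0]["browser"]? "Safari"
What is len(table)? 6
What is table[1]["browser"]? "Firefox"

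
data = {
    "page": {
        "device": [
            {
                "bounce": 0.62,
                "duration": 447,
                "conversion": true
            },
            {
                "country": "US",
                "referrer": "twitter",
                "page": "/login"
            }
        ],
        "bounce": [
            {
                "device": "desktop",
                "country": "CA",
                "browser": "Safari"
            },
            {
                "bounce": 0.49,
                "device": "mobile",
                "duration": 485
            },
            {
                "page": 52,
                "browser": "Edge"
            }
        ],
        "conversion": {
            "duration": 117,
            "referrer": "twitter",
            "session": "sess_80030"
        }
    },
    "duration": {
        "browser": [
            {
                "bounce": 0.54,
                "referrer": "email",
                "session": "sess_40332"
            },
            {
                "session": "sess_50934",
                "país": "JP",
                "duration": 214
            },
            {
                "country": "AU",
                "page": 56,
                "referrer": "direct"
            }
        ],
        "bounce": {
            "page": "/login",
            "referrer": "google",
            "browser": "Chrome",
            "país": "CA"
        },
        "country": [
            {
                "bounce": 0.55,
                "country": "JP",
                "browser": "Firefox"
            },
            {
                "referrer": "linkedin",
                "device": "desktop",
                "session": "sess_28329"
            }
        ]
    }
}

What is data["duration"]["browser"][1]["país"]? "JP"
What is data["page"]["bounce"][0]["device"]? "desktop"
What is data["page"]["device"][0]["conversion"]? True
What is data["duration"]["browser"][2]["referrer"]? "direct"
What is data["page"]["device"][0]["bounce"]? 0.62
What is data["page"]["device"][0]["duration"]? 447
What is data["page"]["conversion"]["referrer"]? "twitter"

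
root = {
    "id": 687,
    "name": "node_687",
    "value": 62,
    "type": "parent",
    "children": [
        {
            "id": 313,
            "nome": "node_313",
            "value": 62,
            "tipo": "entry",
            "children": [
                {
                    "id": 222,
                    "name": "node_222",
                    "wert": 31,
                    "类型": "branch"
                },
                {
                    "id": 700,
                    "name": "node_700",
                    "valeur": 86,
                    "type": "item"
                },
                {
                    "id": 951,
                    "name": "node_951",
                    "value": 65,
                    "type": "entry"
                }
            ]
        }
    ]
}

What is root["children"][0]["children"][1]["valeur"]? 86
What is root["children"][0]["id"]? 313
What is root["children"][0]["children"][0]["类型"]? "branch"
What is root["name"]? "node_687"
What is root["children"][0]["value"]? 62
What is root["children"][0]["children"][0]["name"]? "node_222"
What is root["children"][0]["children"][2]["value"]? 65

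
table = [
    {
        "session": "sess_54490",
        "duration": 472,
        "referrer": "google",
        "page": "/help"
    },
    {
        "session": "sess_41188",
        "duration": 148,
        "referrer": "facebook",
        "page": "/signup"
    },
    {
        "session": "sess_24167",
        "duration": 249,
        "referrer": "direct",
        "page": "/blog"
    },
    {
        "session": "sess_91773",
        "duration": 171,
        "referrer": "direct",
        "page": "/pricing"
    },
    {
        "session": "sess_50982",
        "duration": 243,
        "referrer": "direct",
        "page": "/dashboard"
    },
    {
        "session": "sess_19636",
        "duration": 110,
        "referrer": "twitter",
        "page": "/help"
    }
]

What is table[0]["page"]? "/help"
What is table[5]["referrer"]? "twitter"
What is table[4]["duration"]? 243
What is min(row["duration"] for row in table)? 110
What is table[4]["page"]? "/dashboard"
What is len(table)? 6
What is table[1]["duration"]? 148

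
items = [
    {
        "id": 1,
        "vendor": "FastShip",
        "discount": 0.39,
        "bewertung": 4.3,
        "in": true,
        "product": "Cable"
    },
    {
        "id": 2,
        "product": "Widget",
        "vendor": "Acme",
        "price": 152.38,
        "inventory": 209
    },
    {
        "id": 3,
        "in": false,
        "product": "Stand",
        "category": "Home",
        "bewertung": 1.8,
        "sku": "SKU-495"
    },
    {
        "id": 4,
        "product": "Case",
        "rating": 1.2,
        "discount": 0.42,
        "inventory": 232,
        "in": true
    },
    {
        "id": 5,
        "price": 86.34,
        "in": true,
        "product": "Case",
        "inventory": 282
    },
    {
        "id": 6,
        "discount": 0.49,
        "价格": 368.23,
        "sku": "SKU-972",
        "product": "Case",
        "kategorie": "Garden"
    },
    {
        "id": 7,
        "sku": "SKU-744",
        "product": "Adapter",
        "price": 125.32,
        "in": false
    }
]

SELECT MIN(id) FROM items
1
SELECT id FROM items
[1, 2, 3, 4, 5, 6, 7]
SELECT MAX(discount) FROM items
0.49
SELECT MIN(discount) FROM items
0.39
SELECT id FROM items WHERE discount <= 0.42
[1, 4]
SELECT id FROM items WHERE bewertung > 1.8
[1]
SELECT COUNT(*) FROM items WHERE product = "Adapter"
1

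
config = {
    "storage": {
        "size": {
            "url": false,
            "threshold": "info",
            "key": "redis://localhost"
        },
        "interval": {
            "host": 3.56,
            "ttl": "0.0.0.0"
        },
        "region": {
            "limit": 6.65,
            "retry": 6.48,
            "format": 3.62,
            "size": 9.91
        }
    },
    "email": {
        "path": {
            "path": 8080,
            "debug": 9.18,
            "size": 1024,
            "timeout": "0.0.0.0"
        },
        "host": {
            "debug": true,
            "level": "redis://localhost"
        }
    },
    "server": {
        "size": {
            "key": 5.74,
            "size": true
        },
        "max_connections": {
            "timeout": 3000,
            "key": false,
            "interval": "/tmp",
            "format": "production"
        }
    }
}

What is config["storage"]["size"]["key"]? "redis://localhost"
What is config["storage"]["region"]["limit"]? 6.65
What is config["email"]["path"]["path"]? 8080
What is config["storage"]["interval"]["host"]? 3.56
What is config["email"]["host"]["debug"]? True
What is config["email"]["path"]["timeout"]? "0.0.0.0"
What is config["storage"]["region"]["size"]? 9.91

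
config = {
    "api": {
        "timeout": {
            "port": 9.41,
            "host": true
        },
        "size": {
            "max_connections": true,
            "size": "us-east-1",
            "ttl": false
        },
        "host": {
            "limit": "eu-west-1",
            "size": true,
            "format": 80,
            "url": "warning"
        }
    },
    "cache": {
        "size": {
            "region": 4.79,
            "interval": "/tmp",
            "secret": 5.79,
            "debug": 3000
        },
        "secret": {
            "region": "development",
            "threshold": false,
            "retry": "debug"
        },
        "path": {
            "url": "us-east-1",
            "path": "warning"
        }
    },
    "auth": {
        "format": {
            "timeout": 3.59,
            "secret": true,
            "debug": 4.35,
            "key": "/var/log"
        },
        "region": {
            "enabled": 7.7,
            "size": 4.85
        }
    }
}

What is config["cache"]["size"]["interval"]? "/tmp"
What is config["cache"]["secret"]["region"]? "development"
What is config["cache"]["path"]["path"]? "warning"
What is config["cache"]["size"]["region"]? 4.79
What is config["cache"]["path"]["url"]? "us-east-1"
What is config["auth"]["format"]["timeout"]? 3.59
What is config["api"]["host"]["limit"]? "eu-west-1"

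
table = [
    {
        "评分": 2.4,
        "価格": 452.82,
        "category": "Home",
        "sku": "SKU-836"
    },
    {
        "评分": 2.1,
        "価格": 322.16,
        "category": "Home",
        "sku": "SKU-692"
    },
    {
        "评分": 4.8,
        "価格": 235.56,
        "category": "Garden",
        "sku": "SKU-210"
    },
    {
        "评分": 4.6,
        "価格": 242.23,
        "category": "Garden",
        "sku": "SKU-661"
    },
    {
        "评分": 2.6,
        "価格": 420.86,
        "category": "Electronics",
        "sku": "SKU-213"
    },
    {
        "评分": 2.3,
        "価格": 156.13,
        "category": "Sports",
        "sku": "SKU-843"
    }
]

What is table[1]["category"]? "Home"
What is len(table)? 6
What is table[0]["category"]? "Home"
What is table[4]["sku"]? "SKU-213"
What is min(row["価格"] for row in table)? 156.13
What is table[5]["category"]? "Sports"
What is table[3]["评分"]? 4.6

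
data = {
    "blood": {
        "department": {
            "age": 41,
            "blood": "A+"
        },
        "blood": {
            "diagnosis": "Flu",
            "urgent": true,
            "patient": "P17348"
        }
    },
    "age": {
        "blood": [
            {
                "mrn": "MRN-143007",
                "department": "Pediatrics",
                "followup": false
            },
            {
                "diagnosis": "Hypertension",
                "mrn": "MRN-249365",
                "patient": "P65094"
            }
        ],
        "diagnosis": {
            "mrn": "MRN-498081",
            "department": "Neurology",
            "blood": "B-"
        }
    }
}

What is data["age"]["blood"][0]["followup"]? False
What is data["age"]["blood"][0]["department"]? "Pediatrics"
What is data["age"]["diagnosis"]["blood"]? "B-"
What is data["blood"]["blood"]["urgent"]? True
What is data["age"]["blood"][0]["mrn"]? "MRN-143007"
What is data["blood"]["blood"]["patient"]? "P17348"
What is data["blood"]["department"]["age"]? 41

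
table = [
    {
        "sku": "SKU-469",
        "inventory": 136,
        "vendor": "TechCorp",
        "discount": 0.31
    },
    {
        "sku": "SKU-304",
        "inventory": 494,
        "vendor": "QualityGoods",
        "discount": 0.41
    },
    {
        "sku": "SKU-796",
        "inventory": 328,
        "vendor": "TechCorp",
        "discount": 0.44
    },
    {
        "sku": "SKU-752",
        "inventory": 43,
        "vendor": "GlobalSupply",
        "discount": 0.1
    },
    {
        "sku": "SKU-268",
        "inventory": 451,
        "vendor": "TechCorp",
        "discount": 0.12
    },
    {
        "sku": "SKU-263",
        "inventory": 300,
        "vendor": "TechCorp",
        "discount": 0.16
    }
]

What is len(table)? 6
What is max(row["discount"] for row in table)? 0.44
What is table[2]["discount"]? 0.44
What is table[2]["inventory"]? 328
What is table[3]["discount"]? 0.1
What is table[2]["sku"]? "SKU-796"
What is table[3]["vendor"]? "GlobalSupply"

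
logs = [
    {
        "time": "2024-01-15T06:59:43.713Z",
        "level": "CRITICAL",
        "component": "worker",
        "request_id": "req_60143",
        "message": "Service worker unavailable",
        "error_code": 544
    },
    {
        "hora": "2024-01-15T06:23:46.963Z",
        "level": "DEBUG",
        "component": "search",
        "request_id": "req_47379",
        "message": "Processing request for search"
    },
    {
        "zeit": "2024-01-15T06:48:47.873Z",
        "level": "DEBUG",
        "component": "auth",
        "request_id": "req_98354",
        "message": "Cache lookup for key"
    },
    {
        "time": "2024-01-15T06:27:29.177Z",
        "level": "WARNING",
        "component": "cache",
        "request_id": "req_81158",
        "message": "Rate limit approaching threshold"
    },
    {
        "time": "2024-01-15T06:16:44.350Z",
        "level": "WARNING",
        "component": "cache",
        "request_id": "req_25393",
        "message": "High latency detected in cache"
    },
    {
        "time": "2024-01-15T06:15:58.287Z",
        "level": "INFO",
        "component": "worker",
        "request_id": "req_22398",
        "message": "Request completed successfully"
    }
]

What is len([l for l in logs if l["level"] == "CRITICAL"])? 1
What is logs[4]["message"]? "High latency detected in cache"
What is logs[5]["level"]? "INFO"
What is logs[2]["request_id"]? "req_98354"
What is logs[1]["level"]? "DEBUG"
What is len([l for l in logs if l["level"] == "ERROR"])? 0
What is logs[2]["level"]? "DEBUG"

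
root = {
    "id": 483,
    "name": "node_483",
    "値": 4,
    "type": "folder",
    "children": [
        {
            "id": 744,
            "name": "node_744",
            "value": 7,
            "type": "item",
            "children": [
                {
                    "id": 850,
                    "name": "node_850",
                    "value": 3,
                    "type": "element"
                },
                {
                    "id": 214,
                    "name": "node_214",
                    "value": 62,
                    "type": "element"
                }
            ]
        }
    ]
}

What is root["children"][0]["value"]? 7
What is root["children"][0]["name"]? "node_744"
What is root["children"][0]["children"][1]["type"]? "element"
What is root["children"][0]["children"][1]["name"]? "node_214"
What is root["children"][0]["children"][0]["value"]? 3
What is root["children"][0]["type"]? "item"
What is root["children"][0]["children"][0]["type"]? "element"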